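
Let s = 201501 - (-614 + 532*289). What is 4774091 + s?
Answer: 4822458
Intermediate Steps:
s = 48367 (s = 201501 - (-614 + 153748) = 201501 - 1*153134 = 201501 - 153134 = 48367)
4774091 + s = 4774091 + 48367 = 4822458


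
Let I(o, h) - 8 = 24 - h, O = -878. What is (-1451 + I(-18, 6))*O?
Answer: 1251150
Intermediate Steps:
I(o, h) = 32 - h (I(o, h) = 8 + (24 - h) = 32 - h)
(-1451 + I(-18, 6))*O = (-1451 + (32 - 1*6))*(-878) = (-1451 + (32 - 6))*(-878) = (-1451 + 26)*(-878) = -1425*(-878) = 1251150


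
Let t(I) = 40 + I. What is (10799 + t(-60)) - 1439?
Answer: 9340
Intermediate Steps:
(10799 + t(-60)) - 1439 = (10799 + (40 - 60)) - 1439 = (10799 - 20) - 1439 = 10779 - 1439 = 9340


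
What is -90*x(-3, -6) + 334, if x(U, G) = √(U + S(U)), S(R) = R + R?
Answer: 334 - 270*I ≈ 334.0 - 270.0*I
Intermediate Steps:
S(R) = 2*R
x(U, G) = √3*√U (x(U, G) = √(U + 2*U) = √(3*U) = √3*√U)
-90*x(-3, -6) + 334 = -90*√3*√(-3) + 334 = -90*√3*I*√3 + 334 = -270*I + 334 = 334 - 270*I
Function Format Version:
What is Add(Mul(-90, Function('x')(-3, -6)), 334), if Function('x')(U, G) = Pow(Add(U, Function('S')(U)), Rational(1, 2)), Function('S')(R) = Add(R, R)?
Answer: Add(334, Mul(-270, I)) ≈ Add(334.00, Mul(-270.00, I))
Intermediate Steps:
Function('S')(R) = Mul(2, R)
Function('x')(U, G) = Mul(Pow(3, Rational(1, 2)), Pow(U, Rational(1, 2))) (Function('x')(U, G) = Pow(Add(U, Mul(2, U)), Rational(1, 2)) = Pow(Mul(3, U), Rational(1, 2)) = Mul(Pow(3, Rational(1, 2)), Pow(U, Rational(1, 2))))
Add(Mul(-90, Function('x')(-3, -6)), 334) = Add(Mul(-90, Mul(Pow(3, Rational(1, 2)), Pow(-3, Rational(1, 2)))), 334) = Add(Mul(-90, Mul(Pow(3, Rational(1, 2)), Mul(I, Pow(3, Rational(1, 2))))), 334) = Add(Mul(-90, Mul(3, I)), 334) = Add(Mul(-270, I), 334) = Add(334, Mul(-270, I))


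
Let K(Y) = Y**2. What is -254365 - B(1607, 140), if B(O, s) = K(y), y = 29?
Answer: -255206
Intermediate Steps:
B(O, s) = 841 (B(O, s) = 29**2 = 841)
-254365 - B(1607, 140) = -254365 - 1*841 = -254365 - 841 = -255206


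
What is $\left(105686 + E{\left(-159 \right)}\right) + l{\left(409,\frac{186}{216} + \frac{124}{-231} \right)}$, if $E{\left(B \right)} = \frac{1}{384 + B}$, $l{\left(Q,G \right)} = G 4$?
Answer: $\frac{1831032502}{17325} \approx 1.0569 \cdot 10^{5}$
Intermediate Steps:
$l{\left(Q,G \right)} = 4 G$
$\left(105686 + E{\left(-159 \right)}\right) + l{\left(409,\frac{186}{216} + \frac{124}{-231} \right)} = \left(105686 + \frac{1}{384 - 159}\right) + 4 \left(\frac{186}{216} + \frac{124}{-231}\right) = \left(105686 + \frac{1}{225}\right) + 4 \left(186 \cdot \frac{1}{216} + 124 \left(- \frac{1}{231}\right)\right) = \left(105686 + \frac{1}{225}\right) + 4 \left(\frac{31}{36} - \frac{124}{231}\right) = \frac{23779351}{225} + 4 \cdot \frac{899}{2772} = \frac{23779351}{225} + \frac{899}{693} = \frac{1831032502}{17325}$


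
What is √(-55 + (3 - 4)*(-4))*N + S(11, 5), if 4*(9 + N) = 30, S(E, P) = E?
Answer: 11 - 3*I*√51/2 ≈ 11.0 - 10.712*I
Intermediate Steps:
N = -3/2 (N = -9 + (¼)*30 = -9 + 15/2 = -3/2 ≈ -1.5000)
√(-55 + (3 - 4)*(-4))*N + S(11, 5) = √(-55 + (3 - 4)*(-4))*(-3/2) + 11 = √(-55 - 1*(-4))*(-3/2) + 11 = √(-55 + 4)*(-3/2) + 11 = √(-51)*(-3/2) + 11 = (I*√51)*(-3/2) + 11 = -3*I*√51/2 + 11 = 11 - 3*I*√51/2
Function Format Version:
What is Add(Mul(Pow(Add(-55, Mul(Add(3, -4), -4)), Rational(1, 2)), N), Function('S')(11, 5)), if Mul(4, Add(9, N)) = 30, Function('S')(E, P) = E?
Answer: Add(11, Mul(Rational(-3, 2), I, Pow(51, Rational(1, 2)))) ≈ Add(11.000, Mul(-10.712, I))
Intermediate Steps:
N = Rational(-3, 2) (N = Add(-9, Mul(Rational(1, 4), 30)) = Add(-9, Rational(15, 2)) = Rational(-3, 2) ≈ -1.5000)
Add(Mul(Pow(Add(-55, Mul(Add(3, -4), -4)), Rational(1, 2)), N), Function('S')(11, 5)) = Add(Mul(Pow(Add(-55, Mul(Add(3, -4), -4)), Rational(1, 2)), Rational(-3, 2)), 11) = Add(Mul(Pow(Add(-55, Mul(-1, -4)), Rational(1, 2)), Rational(-3, 2)), 11) = Add(Mul(Pow(Add(-55, 4), Rational(1, 2)), Rational(-3, 2)), 11) = Add(Mul(Pow(-51, Rational(1, 2)), Rational(-3, 2)), 11) = Add(Mul(Mul(I, Pow(51, Rational(1, 2))), Rational(-3, 2)), 11) = Add(Mul(Rational(-3, 2), I, Pow(51, Rational(1, 2))), 11) = Add(11, Mul(Rational(-3, 2), I, Pow(51, Rational(1, 2))))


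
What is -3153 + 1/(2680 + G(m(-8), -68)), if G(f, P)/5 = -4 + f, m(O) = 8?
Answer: -8513099/2700 ≈ -3153.0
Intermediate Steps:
G(f, P) = -20 + 5*f (G(f, P) = 5*(-4 + f) = -20 + 5*f)
-3153 + 1/(2680 + G(m(-8), -68)) = -3153 + 1/(2680 + (-20 + 5*8)) = -3153 + 1/(2680 + (-20 + 40)) = -3153 + 1/(2680 + 20) = -3153 + 1/2700 = -8513099/2700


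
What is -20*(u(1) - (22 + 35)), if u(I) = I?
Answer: 1120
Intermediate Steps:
-20*(u(1) - (22 + 35)) = -20*(1 - (22 + 35)) = -20*(1 - 1*57) = -20*(1 - 57) = -20*(-56) = 1120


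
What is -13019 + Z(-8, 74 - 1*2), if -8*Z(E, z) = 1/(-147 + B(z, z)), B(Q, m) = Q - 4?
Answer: -8228007/632 ≈ -13019.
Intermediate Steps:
B(Q, m) = -4 + Q
Z(E, z) = -1/(8*(-151 + z)) (Z(E, z) = -1/(8*(-147 + (-4 + z))) = -1/(8*(-151 + z)))
-13019 + Z(-8, 74 - 1*2) = -13019 - 1/(-1208 + 8*(74 - 1*2)) = -13019 - 1/(-1208 + 8*(74 - 2)) = -13019 - 1/(-1208 + 8*72) = -13019 - 1/(-1208 + 576) = -13019 - 1/(-632) = -13019 - 1*(-1/632) = -13019 + 1/632 = -8228007/632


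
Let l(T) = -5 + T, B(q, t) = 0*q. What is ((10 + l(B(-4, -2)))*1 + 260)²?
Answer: 70225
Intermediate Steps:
B(q, t) = 0
((10 + l(B(-4, -2)))*1 + 260)² = ((10 + (-5 + 0))*1 + 260)² = ((10 - 5)*1 + 260)² = (5*1 + 260)² = (5 + 260)² = 265² = 70225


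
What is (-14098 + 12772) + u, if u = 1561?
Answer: 235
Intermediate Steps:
(-14098 + 12772) + u = (-14098 + 12772) + 1561 = -1326 + 1561 = 235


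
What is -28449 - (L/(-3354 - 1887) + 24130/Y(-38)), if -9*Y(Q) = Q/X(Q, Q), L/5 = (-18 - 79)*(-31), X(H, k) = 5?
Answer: -298847749/5241 ≈ -57021.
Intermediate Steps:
L = 15035 (L = 5*((-18 - 79)*(-31)) = 5*(-97*(-31)) = 5*3007 = 15035)
Y(Q) = -Q/45 (Y(Q) = -Q/(9*5) = -Q/45)
-28449 - (L/(-3354 - 1887) + 24130/Y(-38)) = -28449 - (15035/(-3354 - 1887) + 24130/((-1/45*(-38)))) = -28449 - (15035/(-5241) + 24130/(38/45)) = -28449 - (15035*(-1/5241) + 24130*(45/38)) = -28449 - (-15035/5241 + 28575) = -28449 - 1*149746540/5241 = -28449 - 149746540/5241 = -298847749/5241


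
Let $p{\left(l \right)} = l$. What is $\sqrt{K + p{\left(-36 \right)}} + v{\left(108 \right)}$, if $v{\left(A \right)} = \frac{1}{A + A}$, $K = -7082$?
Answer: $\frac{1}{216} + i \sqrt{7118} \approx 0.0046296 + 84.368 i$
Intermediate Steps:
$v{\left(A \right)} = \frac{1}{2 A}$
$\sqrt{K + p{\left(-36 \right)}} + v{\left(108 \right)} = \sqrt{-7082 - 36} + \frac{1}{2 \cdot 108} = \sqrt{-7118} + \frac{1}{2} \cdot \frac{1}{108} = i \sqrt{7118} + \frac{1}{216} = \frac{1}{216} + i \sqrt{7118}$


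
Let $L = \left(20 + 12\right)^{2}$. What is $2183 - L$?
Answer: $1159$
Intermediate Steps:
$L = 1024$ ($L = 32^{2} = 1024$)
$2183 - L = 2183 - 1024 = 1159$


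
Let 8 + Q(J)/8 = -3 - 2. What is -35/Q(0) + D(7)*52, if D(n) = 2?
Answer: 10851/104 ≈ 104.34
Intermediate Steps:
Q(J) = -104 (Q(J) = -64 + 8*(-3 - 2) = -64 + 8*(-5) = -64 - 40 = -104)
-35/Q(0) + D(7)*52 = -35/(-104) + 2*52 = -35*(-1/104) + 104 = 35/104 + 104 = 10851/104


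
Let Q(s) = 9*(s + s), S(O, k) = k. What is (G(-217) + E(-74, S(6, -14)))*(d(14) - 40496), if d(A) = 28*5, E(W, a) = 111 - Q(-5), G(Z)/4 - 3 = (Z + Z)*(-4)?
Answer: -288827892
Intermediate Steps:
G(Z) = 12 - 32*Z (G(Z) = 12 + 4*((Z + Z)*(-4)) = 12 + 4*((2*Z)*(-4)) = 12 + 4*(-8*Z) = 12 - 32*Z)
Q(s) = 18*s (Q(s) = 9*(2*s) = 18*s)
E(W, a) = 201 (E(W, a) = 111 - 18*(-5) = 111 - 1*(-90) = 111 + 90 = 201)
d(A) = 140
(G(-217) + E(-74, S(6, -14)))*(d(14) - 40496) = ((12 - 32*(-217)) + 201)*(140 - 40496) = ((12 + 6944) + 201)*(-40356) = (6956 + 201)*(-40356) = 7157*(-40356) = -288827892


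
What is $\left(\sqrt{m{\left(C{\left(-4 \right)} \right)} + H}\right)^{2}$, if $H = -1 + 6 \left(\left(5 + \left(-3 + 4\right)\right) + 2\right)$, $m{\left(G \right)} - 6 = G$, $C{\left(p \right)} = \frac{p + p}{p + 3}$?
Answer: $61$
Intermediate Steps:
$C{\left(p \right)} = \frac{2 p}{3 + p}$
$m{\left(G \right)} = 6 + G$
$H = 47$ ($H = -1 + 6 \left(\left(5 + 1\right) + 2\right) = -1 + 6 \left(6 + 2\right) = -1 + 6 \cdot 8 = -1 + 48 = 47$)
$\left(\sqrt{m{\left(C{\left(-4 \right)} \right)} + H}\right)^{2} = \left(\sqrt{\left(6 + 2 \left(-4\right) \frac{1}{3 - 4}\right) + 47}\right)^{2} = \left(\sqrt{\left(6 + 2 \left(-4\right) \frac{1}{-1}\right) + 47}\right)^{2} = \left(\sqrt{\left(6 + 2 \left(-4\right) \left(-1\right)\right) + 47}\right)^{2} = \left(\sqrt{\left(6 + 8\right) + 47}\right)^{2} = \left(\sqrt{14 + 47}\right)^{2} = \left(\sqrt{61}\right)^{2} = 61$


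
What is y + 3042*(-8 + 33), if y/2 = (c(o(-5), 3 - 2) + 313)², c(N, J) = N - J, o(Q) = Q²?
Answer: 303188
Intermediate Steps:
y = 227138 (y = 2*(((-5)² - (3 - 2)) + 313)² = 2*((25 - 1*1) + 313)² = 2*((25 - 1) + 313)² = 2*(24 + 313)² = 2*337² = 2*113569 = 227138)
y + 3042*(-8 + 33) = 227138 + 3042*(-8 + 33) = 227138 + 3042*25 = 227138 + 76050 = 303188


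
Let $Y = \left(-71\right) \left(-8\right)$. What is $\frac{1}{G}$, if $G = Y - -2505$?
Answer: $\frac{1}{3073} \approx 0.00032541$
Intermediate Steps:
$Y = 568$
$G = 3073$ ($G = 568 - -2505 = 568 + 2505 = 3073$)
$\frac{1}{G} = \frac{1}{3073}$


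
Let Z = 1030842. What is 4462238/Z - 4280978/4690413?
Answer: 70584304277/20662712469 ≈ 3.4160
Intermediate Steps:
4462238/Z - 4280978/4690413 = 4462238/1030842 - 4280978/4690413 = 4462238*(1/1030842) - 4280978*1/4690413 = 2231119/515421 - 329306/360801 = 70584304277/20662712469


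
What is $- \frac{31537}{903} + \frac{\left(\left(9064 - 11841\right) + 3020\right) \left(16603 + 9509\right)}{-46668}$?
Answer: $- \frac{600124897}{3511767} \approx -170.89$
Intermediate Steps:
$- \frac{31537}{903} + \frac{\left(\left(9064 - 11841\right) + 3020\right) \left(16603 + 9509\right)}{-46668} = \left(-31537\right) \frac{1}{903} + \left(\left(9064 - 11841\right) + 3020\right) 26112 \left(- \frac{1}{46668}\right) = - \frac{31537}{903} + \left(-2777 + 3020\right) 26112 \left(- \frac{1}{46668}\right) = - \frac{31537}{903} + 243 \cdot 26112 \left(- \frac{1}{46668}\right) = - \frac{31537}{903} + 6345216 \left(- \frac{1}{46668}\right) = - \frac{31537}{903} - \frac{528768}{3889} = - \frac{600124897}{3511767}$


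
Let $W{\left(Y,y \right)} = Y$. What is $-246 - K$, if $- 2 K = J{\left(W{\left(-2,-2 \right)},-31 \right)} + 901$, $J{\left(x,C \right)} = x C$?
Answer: $\frac{471}{2} \approx 235.5$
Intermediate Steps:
$J{\left(x,C \right)} = C x$
$K = - \frac{963}{2}$ ($K = - \frac{\left(-31\right) \left(-2\right) + 901}{2} = - \frac{62 + 901}{2} = \left(- \frac{1}{2}\right) 963 = - \frac{963}{2} \approx -481.5$)
$-246 - K = -246 - - \frac{963}{2} = -246 + \frac{963}{2} = \frac{471}{2}$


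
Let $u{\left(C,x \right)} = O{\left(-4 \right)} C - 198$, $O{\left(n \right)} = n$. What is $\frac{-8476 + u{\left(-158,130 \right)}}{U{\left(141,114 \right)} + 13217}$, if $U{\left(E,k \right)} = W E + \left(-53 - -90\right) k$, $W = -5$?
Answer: $- \frac{4021}{8365} \approx -0.48069$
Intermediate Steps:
$u{\left(C,x \right)} = -198 - 4 C$ ($u{\left(C,x \right)} = - 4 C - 198 = -198 - 4 C$)
$U{\left(E,k \right)} = - 5 E + 37 k$ ($U{\left(E,k \right)} = - 5 E + \left(-53 - -90\right) k = - 5 E + \left(-53 + 90\right) k = - 5 E + 37 k$)
$\frac{-8476 + u{\left(-158,130 \right)}}{U{\left(141,114 \right)} + 13217} = \frac{-8476 - -434}{\left(\left(-5\right) 141 + 37 \cdot 114\right) + 13217} = \frac{-8476 + \left(-198 + 632\right)}{\left(-705 + 4218\right) + 13217} = \frac{-8476 + 434}{3513 + 13217} = - \frac{8042}{16730} = \left(-8042\right) \frac{1}{16730} = - \frac{4021}{8365}$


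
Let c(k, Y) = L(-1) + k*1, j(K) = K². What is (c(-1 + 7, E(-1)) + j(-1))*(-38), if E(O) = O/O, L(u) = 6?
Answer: -494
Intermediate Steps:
E(O) = 1
c(k, Y) = 6 + k (c(k, Y) = 6 + k*1 = 6 + k)
(c(-1 + 7, E(-1)) + j(-1))*(-38) = ((6 + (-1 + 7)) + (-1)²)*(-38) = ((6 + 6) + 1)*(-38) = (12 + 1)*(-38) = 13*(-38) = -494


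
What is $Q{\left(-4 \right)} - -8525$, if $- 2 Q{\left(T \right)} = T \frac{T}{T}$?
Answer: $8527$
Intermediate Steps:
$Q{\left(T \right)} = - \frac{T}{2}$ ($Q{\left(T \right)} = - \frac{T \frac{T}{T}}{2} = - \frac{T 1}{2} = - \frac{T}{2}$)
$Q{\left(-4 \right)} - -8525 = \left(- \frac{1}{2}\right) \left(-4\right) - -8525 = 2 + 8525 = 8527$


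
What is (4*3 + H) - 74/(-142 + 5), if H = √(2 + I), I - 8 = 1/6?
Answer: 1718/137 + √366/6 ≈ 15.729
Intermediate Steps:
I = 49/6 (I = 8 + 1/6 = 8 + ⅙ = 49/6 ≈ 8.1667)
H = √366/6 (H = √(2 + 49/6) = √(61/6) = √366/6 ≈ 3.1885)
(4*3 + H) - 74/(-142 + 5) = (4*3 + √366/6) - 74/(-142 + 5) = (12 + √366/6) - 74/(-137) = (12 + √366/6) - 74*(-1/137) = (12 + √366/6) + 74/137 = 1718/137 + √366/6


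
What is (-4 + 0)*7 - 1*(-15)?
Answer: -13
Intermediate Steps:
(-4 + 0)*7 - 1*(-15) = -4*7 + 15 = -28 + 15 = -13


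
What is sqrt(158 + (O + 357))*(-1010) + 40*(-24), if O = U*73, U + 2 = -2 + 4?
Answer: -960 - 1010*sqrt(515) ≈ -23881.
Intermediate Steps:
U = 0 (U = -2 + (-2 + 4) = -2 + 2 = 0)
O = 0 (O = 0*73 = 0)
sqrt(158 + (O + 357))*(-1010) + 40*(-24) = sqrt(158 + (0 + 357))*(-1010) + 40*(-24) = sqrt(158 + 357)*(-1010) - 960 = sqrt(515)*(-1010) - 960 = -1010*sqrt(515) - 960 = -960 - 1010*sqrt(515)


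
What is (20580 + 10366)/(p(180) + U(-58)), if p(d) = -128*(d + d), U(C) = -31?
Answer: -30946/46111 ≈ -0.67112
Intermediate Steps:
p(d) = -256*d
(20580 + 10366)/(p(180) + U(-58)) = (20580 + 10366)/(-256*180 - 31) = 30946/(-46080 - 31) = 30946/(-46111) = 30946*(-1/46111) = -30946/46111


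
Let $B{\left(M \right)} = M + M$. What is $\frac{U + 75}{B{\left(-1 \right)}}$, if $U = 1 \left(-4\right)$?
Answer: $- \frac{71}{2} \approx -35.5$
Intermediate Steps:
$U = -4$
$B{\left(M \right)} = 2 M$
$\frac{U + 75}{B{\left(-1 \right)}} = \frac{-4 + 75}{2 \left(-1\right)} = \frac{1}{-2} \cdot 71 = \left(- \frac{1}{2}\right) 71 = - \frac{71}{2}$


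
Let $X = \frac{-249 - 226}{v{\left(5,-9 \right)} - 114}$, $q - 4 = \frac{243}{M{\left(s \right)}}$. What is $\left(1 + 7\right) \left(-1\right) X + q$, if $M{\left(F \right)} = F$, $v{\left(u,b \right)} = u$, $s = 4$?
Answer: $\frac{13031}{436} \approx 29.888$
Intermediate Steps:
$q = \frac{259}{4}$ ($q = 4 + \frac{243}{4} = \frac{259}{4} \approx 64.75$)
$X = \frac{475}{109}$ ($X = \frac{-249 - 226}{5 - 114} = - \frac{475}{-109} = \left(-475\right) \left(- \frac{1}{109}\right) = \frac{475}{109} \approx 4.3578$)
$\left(1 + 7\right) \left(-1\right) X + q = \left(1 + 7\right) \left(-1\right) \frac{475}{109} + \frac{259}{4} = 8 \left(-1\right) \frac{475}{109} + \frac{259}{4} = \left(-8\right) \frac{475}{109} + \frac{259}{4} = - \frac{3800}{109} + \frac{259}{4} = \frac{13031}{436}$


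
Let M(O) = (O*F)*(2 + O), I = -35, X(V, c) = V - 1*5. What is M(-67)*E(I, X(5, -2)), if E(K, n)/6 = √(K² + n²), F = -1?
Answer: -914550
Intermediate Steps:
X(V, c) = -5 + V (X(V, c) = V - 5 = -5 + V)
E(K, n) = 6*√(K² + n²)
M(O) = -O*(2 + O) (M(O) = (O*(-1))*(2 + O) = (-O)*(2 + O) = -O*(2 + O))
M(-67)*E(I, X(5, -2)) = (-1*(-67)*(2 - 67))*(6*√((-35)² + (-5 + 5)²)) = (-1*(-67)*(-65))*(6*√(1225 + 0²)) = -26130*√(1225 + 0) = -26130*√1225 = -26130*35 = -4355*210 = -914550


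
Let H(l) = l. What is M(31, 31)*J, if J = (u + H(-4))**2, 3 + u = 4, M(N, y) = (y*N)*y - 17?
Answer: 267966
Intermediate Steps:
M(N, y) = -17 + N*y**2 (M(N, y) = (N*y)*y - 17 = N*y**2 - 17 = -17 + N*y**2)
u = 1 (u = -3 + 4 = 1)
J = 9 (J = (1 - 4)**2 = (-3)**2 = 9)
M(31, 31)*J = (-17 + 31*31**2)*9 = (-17 + 31*961)*9 = (-17 + 29791)*9 = 29774*9 = 267966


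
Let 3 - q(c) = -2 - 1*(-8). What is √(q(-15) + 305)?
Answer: √302 ≈ 17.378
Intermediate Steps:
q(c) = -3 (q(c) = 3 - (-2 - 1*(-8)) = 3 - (-2 + 8) = 3 - 1*6 = 3 - 6 = -3)
√(q(-15) + 305) = √(-3 + 305) = √302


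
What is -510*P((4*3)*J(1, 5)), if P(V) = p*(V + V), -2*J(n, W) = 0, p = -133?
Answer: 0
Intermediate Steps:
J(n, W) = 0 (J(n, W) = -1/2*0 = 0)
P(V) = -266*V (P(V) = -133*(V + V) = -266*V)
-510*P((4*3)*J(1, 5)) = -(-135660)*(4*3)*0 = -(-135660)*12*0 = -(-135660)*0 = -510*0 = 0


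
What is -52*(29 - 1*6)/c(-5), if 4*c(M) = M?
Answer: 4784/5 ≈ 956.80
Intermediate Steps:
c(M) = M/4
-52*(29 - 1*6)/c(-5) = -52*(29 - 1*6)/((¼)*(-5)) = -52*(29 - 6)/(-5/4) = -1196*(-4)/5 = -52*(-92/5) = 4784/5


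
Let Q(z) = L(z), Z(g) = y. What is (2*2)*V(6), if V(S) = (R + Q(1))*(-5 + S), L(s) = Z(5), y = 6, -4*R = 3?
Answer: 21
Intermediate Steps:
R = -3/4 (R = -1/4*3 = -3/4 ≈ -0.75000)
Z(g) = 6
L(s) = 6
Q(z) = 6
V(S) = -105/4 + 21*S/4 (V(S) = (-3/4 + 6)*(-5 + S) = 21*(-5 + S)/4 = -105/4 + 21*S/4)
(2*2)*V(6) = (2*2)*(-105/4 + (21/4)*6) = 4*(-105/4 + 63/2) = 4*(21/4) = 21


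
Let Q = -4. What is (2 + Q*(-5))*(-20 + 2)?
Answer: -396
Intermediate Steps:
(2 + Q*(-5))*(-20 + 2) = (2 - 4*(-5))*(-20 + 2) = (2 + 20)*(-18) = 22*(-18) = -396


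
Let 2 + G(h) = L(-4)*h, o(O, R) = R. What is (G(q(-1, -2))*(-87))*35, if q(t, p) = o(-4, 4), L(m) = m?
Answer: 54810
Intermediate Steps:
q(t, p) = 4
G(h) = -2 - 4*h
(G(q(-1, -2))*(-87))*35 = ((-2 - 4*4)*(-87))*35 = ((-2 - 16)*(-87))*35 = -18*(-87)*35 = 1566*35 = 54810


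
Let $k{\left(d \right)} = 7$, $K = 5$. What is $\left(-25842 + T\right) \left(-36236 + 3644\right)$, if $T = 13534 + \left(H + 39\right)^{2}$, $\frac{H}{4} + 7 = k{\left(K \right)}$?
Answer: $351569904$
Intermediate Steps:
$H = 0$ ($H = -28 + 4 \cdot 7 = -28 + 28 = 0$)
$T = 15055$ ($T = 13534 + \left(0 + 39\right)^{2} = 13534 + 39^{2} = 13534 + 1521 = 15055$)
$\left(-25842 + T\right) \left(-36236 + 3644\right) = \left(-25842 + 15055\right) \left(-36236 + 3644\right) = \left(-10787\right) \left(-32592\right) = 351569904$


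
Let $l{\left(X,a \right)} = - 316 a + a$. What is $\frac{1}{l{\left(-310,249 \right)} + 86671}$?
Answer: $\frac{1}{8236} \approx 0.00012142$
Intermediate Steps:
$l{\left(X,a \right)} = - 315 a$
$\frac{1}{l{\left(-310,249 \right)} + 86671} = \frac{1}{\left(-315\right) 249 + 86671} = \frac{1}{-78435 + 86671} = \frac{1}{8236}$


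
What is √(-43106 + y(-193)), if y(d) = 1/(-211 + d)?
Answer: 5*I*√70355893/202 ≈ 207.62*I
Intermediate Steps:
√(-43106 + y(-193)) = √(-43106 + 1/(-211 - 193)) = √(-43106 + 1/(-404)) = √(-43106 - 1/404) = √(-17414825/404) = 5*I*√70355893/202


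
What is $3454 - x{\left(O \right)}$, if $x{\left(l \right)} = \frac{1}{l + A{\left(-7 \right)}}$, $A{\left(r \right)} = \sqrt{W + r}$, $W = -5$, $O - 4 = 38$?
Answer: $\frac{1022377}{296} + \frac{i \sqrt{3}}{888} \approx 3454.0 + 0.0019505 i$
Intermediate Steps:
$O = 42$ ($O = 4 + 38 = 42$)
$A{\left(r \right)} = \sqrt{-5 + r}$
$x{\left(l \right)} = \frac{1}{l + 2 i \sqrt{3}}$ ($x{\left(l \right)} = \frac{1}{l + \sqrt{-5 - 7}} = \frac{1}{l + \sqrt{-12}} = \frac{1}{l + 2 i \sqrt{3}}$)
$3454 - x{\left(O \right)} = 3454 - \frac{1}{42 + 2 i \sqrt{3}}$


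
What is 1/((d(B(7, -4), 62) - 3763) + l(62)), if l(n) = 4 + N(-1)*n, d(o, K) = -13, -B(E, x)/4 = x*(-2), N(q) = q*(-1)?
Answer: -1/3710 ≈ -0.00026954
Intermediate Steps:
N(q) = -q
B(E, x) = 8*x (B(E, x) = -4*x*(-2) = -(-8)*x = 8*x)
l(n) = 4 + n (l(n) = 4 + (-1*(-1))*n = 4 + 1*n = 4 + n)
1/((d(B(7, -4), 62) - 3763) + l(62)) = 1/((-13 - 3763) + (4 + 62)) = 1/(-3776 + 66) = 1/(-3710) = -1/3710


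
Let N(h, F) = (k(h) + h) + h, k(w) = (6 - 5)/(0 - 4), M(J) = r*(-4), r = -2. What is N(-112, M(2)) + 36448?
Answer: 144895/4 ≈ 36224.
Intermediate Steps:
M(J) = 8 (M(J) = -2*(-4) = 8)
k(w) = -¼ (k(w) = 1/(-4) = 1*(-¼) = -¼)
N(h, F) = -¼ + 2*h (N(h, F) = (-¼ + h) + h = -¼ + 2*h)
N(-112, M(2)) + 36448 = (-¼ + 2*(-112)) + 36448 = (-¼ - 224) + 36448 = -897/4 + 36448 = 144895/4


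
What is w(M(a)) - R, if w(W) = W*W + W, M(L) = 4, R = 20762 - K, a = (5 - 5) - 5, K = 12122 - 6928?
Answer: -15548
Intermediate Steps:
K = 5194
a = -5 (a = 0 - 5 = -5)
R = 15568 (R = 20762 - 1*5194 = 20762 - 5194 = 15568)
w(W) = W + W**2 (w(W) = W**2 + W = W + W**2)
w(M(a)) - R = 4*(1 + 4) - 1*15568 = 4*5 - 15568 = 20 - 15568 = -15548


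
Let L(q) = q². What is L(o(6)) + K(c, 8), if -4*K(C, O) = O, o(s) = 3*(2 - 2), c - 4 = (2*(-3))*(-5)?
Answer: -2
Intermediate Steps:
c = 34 (c = 4 + (2*(-3))*(-5) = 4 - 6*(-5) = 4 + 30 = 34)
o(s) = 0 (o(s) = 3*0 = 0)
K(C, O) = -O/4
L(o(6)) + K(c, 8) = 0² - ¼*8 = 0 - 2 = -2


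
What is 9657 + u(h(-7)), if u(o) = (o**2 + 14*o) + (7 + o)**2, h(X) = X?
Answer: 9608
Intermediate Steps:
u(o) = o**2 + (7 + o)**2 + 14*o
9657 + u(h(-7)) = 9657 + (49 + 2*(-7)**2 + 28*(-7)) = 9657 + (49 + 2*49 - 196) = 9657 + (49 + 98 - 196) = 9657 - 49 = 9608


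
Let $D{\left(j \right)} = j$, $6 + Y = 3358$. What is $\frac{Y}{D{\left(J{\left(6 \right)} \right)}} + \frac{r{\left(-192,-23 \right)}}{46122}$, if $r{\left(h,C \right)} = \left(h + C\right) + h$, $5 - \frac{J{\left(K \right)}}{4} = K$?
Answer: $- \frac{38650643}{46122} \approx -838.01$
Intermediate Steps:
$Y = 3352$ ($Y = -6 + 3358 = 3352$)
$J{\left(K \right)} = 20 - 4 K$
$r{\left(h,C \right)} = C + 2 h$ ($r{\left(h,C \right)} = \left(C + h\right) + h = C + 2 h$)
$\frac{Y}{D{\left(J{\left(6 \right)} \right)}} + \frac{r{\left(-192,-23 \right)}}{46122} = \frac{3352}{20 - 24} + \frac{-23 + 2 \left(-192\right)}{46122} = \frac{3352}{20 - 24} + \left(-23 - 384\right) \frac{1}{46122} = \frac{3352}{-4} - \frac{407}{46122} = 3352 \left(- \frac{1}{4}\right) - \frac{407}{46122} = -838 - \frac{407}{46122} = - \frac{38650643}{46122}$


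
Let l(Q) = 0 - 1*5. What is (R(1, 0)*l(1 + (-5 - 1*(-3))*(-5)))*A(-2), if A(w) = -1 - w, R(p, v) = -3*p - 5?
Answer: 40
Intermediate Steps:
R(p, v) = -5 - 3*p
l(Q) = -5 (l(Q) = 0 - 5 = -5)
(R(1, 0)*l(1 + (-5 - 1*(-3))*(-5)))*A(-2) = ((-5 - 3*1)*(-5))*(-1 - 1*(-2)) = ((-5 - 3)*(-5))*(-1 + 2) = -8*(-5)*1 = 40*1 = 40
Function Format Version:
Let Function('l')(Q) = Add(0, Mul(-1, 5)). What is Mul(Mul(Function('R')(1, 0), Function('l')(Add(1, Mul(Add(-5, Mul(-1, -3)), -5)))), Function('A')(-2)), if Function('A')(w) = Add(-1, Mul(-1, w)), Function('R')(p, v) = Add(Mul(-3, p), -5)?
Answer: 40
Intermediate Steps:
Function('R')(p, v) = Add(-5, Mul(-3, p))
Function('l')(Q) = -5 (Function('l')(Q) = Add(0, -5) = -5)
Mul(Mul(Function('R')(1, 0), Function('l')(Add(1, Mul(Add(-5, Mul(-1, -3)), -5)))), Function('A')(-2)) = Mul(Mul(Add(-5, Mul(-3, 1)), -5), Add(-1, Mul(-1, -2))) = Mul(Mul(Add(-5, -3), -5), Add(-1, 2)) = Mul(Mul(-8, -5), 1) = Mul(40, 1) = 40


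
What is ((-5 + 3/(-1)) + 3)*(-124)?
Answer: 620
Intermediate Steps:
((-5 + 3/(-1)) + 3)*(-124) = ((-5 + 3*(-1)) + 3)*(-124) = ((-5 - 3) + 3)*(-124) = (-8 + 3)*(-124) = -5*(-124) = 620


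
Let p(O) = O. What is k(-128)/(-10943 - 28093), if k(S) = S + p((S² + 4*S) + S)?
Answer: -3904/9759 ≈ -0.40004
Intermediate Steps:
k(S) = S² + 6*S (k(S) = S + ((S² + 4*S) + S) = S + (S² + 5*S) = S² + 6*S)
k(-128)/(-10943 - 28093) = (-128*(6 - 128))/(-10943 - 28093) = -128*(-122)/(-39036) = 15616*(-1/39036) = -3904/9759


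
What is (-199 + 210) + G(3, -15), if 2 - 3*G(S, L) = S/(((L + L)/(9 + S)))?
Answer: 181/15 ≈ 12.067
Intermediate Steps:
G(S, L) = ⅔ - S*(9 + S)/(6*L) (G(S, L) = ⅔ - S/(3*((L + L)/(9 + S))) = ⅔ - S/(3*((2*L)/(9 + S))) = ⅔ - S/(3*(2*L/(9 + S))) = ⅔ - (9 + S)/(2*L)*S/3 = ⅔ - S*(9 + S)/(6*L))
(-199 + 210) + G(3, -15) = (-199 + 210) + (⅙)*(-1*3² - 9*3 + 4*(-15))/(-15) = 11 + (⅙)*(-1/15)*(-1*9 - 27 - 60) = 11 + (⅙)*(-1/15)*(-9 - 27 - 60) = 11 + (⅙)*(-1/15)*(-96) = 11 + 16/15 = 181/15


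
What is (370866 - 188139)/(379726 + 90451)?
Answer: 182727/470177 ≈ 0.38863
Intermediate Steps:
(370866 - 188139)/(379726 + 90451) = 182727/470177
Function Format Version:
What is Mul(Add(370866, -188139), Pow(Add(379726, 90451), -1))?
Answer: Rational(182727, 470177) ≈ 0.38863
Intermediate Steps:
Mul(Add(370866, -188139), Pow(Add(379726, 90451), -1)) = Mul(182727, Pow(470177, -1)) = Mul(182727, Rational(1, 470177)) = Rational(182727, 470177)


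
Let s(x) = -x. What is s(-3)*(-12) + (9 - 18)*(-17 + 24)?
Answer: -99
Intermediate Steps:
s(-3)*(-12) + (9 - 18)*(-17 + 24) = -1*(-3)*(-12) + (9 - 18)*(-17 + 24) = 3*(-12) - 9*7 = -36 - 63 = -99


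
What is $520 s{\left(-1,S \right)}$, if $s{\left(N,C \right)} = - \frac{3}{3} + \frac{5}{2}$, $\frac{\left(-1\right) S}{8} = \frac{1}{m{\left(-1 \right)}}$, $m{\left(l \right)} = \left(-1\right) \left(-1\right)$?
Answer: $780$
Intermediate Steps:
$m{\left(l \right)} = 1$
$S = -8$ ($S = - \frac{8}{1} = \left(-8\right) 1 = -8$)
$s{\left(N,C \right)} = \frac{3}{2}$ ($s{\left(N,C \right)} = \left(-3\right) \frac{1}{3} + 5 \cdot \frac{1}{2} = -1 + \frac{5}{2} = \frac{3}{2}$)
$520 s{\left(-1,S \right)} = 520 \cdot \frac{3}{2} = 780$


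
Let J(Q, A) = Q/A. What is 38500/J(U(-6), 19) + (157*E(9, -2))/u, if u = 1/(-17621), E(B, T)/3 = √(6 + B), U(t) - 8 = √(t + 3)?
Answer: 5852000/67 - 8299491*√15 - 731500*I*√3/67 ≈ -3.2056e+7 - 18910.0*I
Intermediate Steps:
U(t) = 8 + √(3 + t) (U(t) = 8 + √(t + 3) = 8 + √(3 + t))
E(B, T) = 3*√(6 + B)
u = -1/17621 ≈ -5.6750e-5
38500/J(U(-6), 19) + (157*E(9, -2))/u = 38500/(((8 + √(3 - 6))/19)) + (157*(3*√(6 + 9)))/(-1/17621) = 38500/(((8 + √(-3))*(1/19))) + (157*(3*√15))*(-17621) = 38500/(((8 + I*√3)*(1/19))) + (471*√15)*(-17621) = 38500/(8/19 + I*√3/19) - 8299491*√15 = -8299491*√15 + 38500/(8/19 + I*√3/19)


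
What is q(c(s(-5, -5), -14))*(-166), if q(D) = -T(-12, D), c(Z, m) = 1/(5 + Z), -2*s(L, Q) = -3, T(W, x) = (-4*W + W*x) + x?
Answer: 99932/13 ≈ 7687.1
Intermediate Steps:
T(W, x) = x - 4*W + W*x
s(L, Q) = 3/2 (s(L, Q) = -½*(-3) = 3/2)
q(D) = -48 + 11*D (q(D) = -(D - 4*(-12) - 12*D) = -(D + 48 - 12*D) = -(48 - 11*D) = -48 + 11*D)
q(c(s(-5, -5), -14))*(-166) = (-48 + 11/(5 + 3/2))*(-166) = (-48 + 11/(13/2))*(-166) = (-48 + 11*(2/13))*(-166) = (-48 + 22/13)*(-166) = -602/13*(-166) = 99932/13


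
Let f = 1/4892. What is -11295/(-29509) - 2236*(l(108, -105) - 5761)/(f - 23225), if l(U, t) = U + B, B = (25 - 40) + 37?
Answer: -605438834619481/1117571723597 ≈ -541.75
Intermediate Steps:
f = 1/4892 ≈ 0.00020442
B = 22 (B = -15 + 37 = 22)
l(U, t) = 22 + U (l(U, t) = U + 22 = 22 + U)
-11295/(-29509) - 2236*(l(108, -105) - 5761)/(f - 23225) = -11295/(-29509) - 2236*((22 + 108) - 5761)/(1/4892 - 23225) = -11295*(-1/29509) - 2236/((-113616699/(4892*(130 - 5761)))) = 11295/29509 - 2236/((-113616699/4892/(-5631))) = 11295/29509 - 2236/((-113616699/4892*(-1/5631))) = 11295/29509 - 2236/37872233/9182284 = 11295/29509 - 2236*9182284/37872233 = 11295/29509 - 20531587024/37872233 = -605438834619481/1117571723597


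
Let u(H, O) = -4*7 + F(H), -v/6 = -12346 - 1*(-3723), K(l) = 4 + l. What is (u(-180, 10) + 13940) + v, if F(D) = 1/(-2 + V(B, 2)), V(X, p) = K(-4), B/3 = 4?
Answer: 131299/2 ≈ 65650.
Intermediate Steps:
B = 12 (B = 3*4 = 12)
V(X, p) = 0 (V(X, p) = 4 - 4 = 0)
v = 51738 (v = -6*(-12346 - 1*(-3723)) = -6*(-12346 + 3723) = -6*(-8623) = 51738)
F(D) = -½ (F(D) = 1/(-2 + 0) = 1/(-2) = -½)
u(H, O) = -57/2 (u(H, O) = -4*7 - ½ = -28 - ½ = -57/2)
(u(-180, 10) + 13940) + v = (-57/2 + 13940) + 51738 = 27823/2 + 51738 = 131299/2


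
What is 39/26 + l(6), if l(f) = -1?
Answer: ½ ≈ 0.50000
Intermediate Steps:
39/26 + l(6) = 39/26 - 1 = 39*(1/26) - 1 = 3/2 - 1 = ½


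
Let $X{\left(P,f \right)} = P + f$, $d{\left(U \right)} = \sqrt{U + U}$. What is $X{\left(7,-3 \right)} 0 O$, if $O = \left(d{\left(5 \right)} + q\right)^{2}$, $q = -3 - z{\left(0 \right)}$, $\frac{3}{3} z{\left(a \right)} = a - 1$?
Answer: $0$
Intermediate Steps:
$z{\left(a \right)} = -1 + a$ ($z{\left(a \right)} = a - 1 = -1 + a$)
$q = -2$ ($q = -3 - \left(-1 + 0\right) = -3 - -1 = -3 + 1 = -2$)
$d{\left(U \right)} = \sqrt{2} \sqrt{U}$ ($d{\left(U \right)} = \sqrt{2 U} = \sqrt{2} \sqrt{U}$)
$O = \left(-2 + \sqrt{10}\right)^{2}$ ($O = \left(\sqrt{2} \sqrt{5} - 2\right)^{2} = \left(\sqrt{10} - 2\right)^{2} = \left(-2 + \sqrt{10}\right)^{2} \approx 1.3509$)
$X{\left(7,-3 \right)} 0 O = \left(7 - 3\right) 0 \left(2 - \sqrt{10}\right)^{2} = 4 \cdot 0 \left(2 - \sqrt{10}\right)^{2} = 0 \left(2 - \sqrt{10}\right)^{2} = 0$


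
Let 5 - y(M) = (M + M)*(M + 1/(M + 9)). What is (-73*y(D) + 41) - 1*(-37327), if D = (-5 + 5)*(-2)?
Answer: 37003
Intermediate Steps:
D = 0 (D = 0*(-2) = 0)
y(M) = 5 - 2*M*(M + 1/(9 + M)) (y(M) = 5 - (M + M)*(M + 1/(M + 9)) = 5 - 2*M*(M + 1/(9 + M)))
(-73*y(D) + 41) - 1*(-37327) = (-73*(45 - 18*0² - 2*0³ + 3*0)/(9 + 0) + 41) - 1*(-37327) = (-73*(45 - 18*0 - 2*0 + 0)/9 + 41) + 37327 = (-73*(45 + 0 + 0 + 0)/9 + 41) + 37327 = (-73*45/9 + 41) + 37327 = (-73*5 + 41) + 37327 = (-365 + 41) + 37327 = -324 + 37327 = 37003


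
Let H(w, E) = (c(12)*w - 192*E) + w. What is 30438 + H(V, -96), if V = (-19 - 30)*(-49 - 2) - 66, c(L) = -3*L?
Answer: -36285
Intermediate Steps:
V = 2433 (V = -49*(-51) - 66 = 2499 - 66 = 2433)
H(w, E) = -192*E - 35*w (H(w, E) = ((-3*12)*w - 192*E) + w = (-36*w - 192*E) + w = (-192*E - 36*w) + w = -192*E - 35*w)
30438 + H(V, -96) = 30438 + (-192*(-96) - 35*2433) = 30438 + (18432 - 85155) = 30438 - 66723 = -36285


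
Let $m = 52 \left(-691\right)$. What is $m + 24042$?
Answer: $-11890$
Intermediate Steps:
$m = -35932$
$m + 24042 = -35932 + 24042 = -11890$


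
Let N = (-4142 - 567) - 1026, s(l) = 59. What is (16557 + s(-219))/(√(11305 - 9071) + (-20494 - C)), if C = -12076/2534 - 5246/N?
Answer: -8987971397921120205720/11083527595305904403837 - 438648412651407700*√2234/11083527595305904403837 ≈ -0.81280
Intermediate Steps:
N = -5735 (N = -4709 - 1026 = -5735)
C = -27981248/7266245 (C = -12076/2534 - 5246/(-5735) = -12076*1/2534 - 5246*(-1/5735) = -6038/1267 + 5246/5735 = -27981248/7266245 ≈ -3.8509)
(16557 + s(-219))/(√(11305 - 9071) + (-20494 - C)) = (16557 + 59)/(√(11305 - 9071) + (-20494 - 1*(-27981248/7266245))) = 16616/(√2234 + (-20494 + 27981248/7266245)) = 16616/(√2234 - 148886443782/7266245) = 16616/(-148886443782/7266245 + √2234)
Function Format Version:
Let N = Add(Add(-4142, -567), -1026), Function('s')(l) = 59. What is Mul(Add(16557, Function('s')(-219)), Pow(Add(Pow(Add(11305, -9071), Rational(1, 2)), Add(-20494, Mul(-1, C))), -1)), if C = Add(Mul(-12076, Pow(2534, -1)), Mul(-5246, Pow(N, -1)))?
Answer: Add(Rational(-8987971397921120205720, 11083527595305904403837), Mul(Rational(-438648412651407700, 11083527595305904403837), Pow(2234, Rational(1, 2)))) ≈ -0.81280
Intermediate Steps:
N = -5735 (N = Add(-4709, -1026) = -5735)
C = Rational(-27981248, 7266245) (C = Add(Mul(-12076, Pow(2534, -1)), Mul(-5246, Pow(-5735, -1))) = Add(Mul(-12076, Rational(1, 2534)), Mul(-5246, Rational(-1, 5735))) = Add(Rational(-6038, 1267), Rational(5246, 5735)) = Rational(-27981248, 7266245) ≈ -3.8509)
Mul(Add(16557, Function('s')(-219)), Pow(Add(Pow(Add(11305, -9071), Rational(1, 2)), Add(-20494, Mul(-1, C))), -1)) = Mul(Add(16557, 59), Pow(Add(Pow(Add(11305, -9071), Rational(1, 2)), Add(-20494, Mul(-1, Rational(-27981248, 7266245)))), -1)) = Mul(16616, Pow(Add(Pow(2234, Rational(1, 2)), Add(-20494, Rational(27981248, 7266245))), -1)) = Mul(16616, Pow(Add(Pow(2234, Rational(1, 2)), Rational(-148886443782, 7266245)), -1)) = Mul(16616, Pow(Add(Rational(-148886443782, 7266245), Pow(2234, Rational(1, 2))), -1))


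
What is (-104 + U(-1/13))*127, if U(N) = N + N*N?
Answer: -2233676/169 ≈ -13217.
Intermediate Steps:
U(N) = N + N**2
(-104 + U(-1/13))*127 = (-104 + (-1/13)*(1 - 1/13))*127 = (-104 + (-1*1/13)*(1 - 1*1/13))*127 = (-104 - (1 - 1/13)/13)*127 = (-104 - 1/13*12/13)*127 = (-104 - 12/169)*127 = -17588/169*127 = -2233676/169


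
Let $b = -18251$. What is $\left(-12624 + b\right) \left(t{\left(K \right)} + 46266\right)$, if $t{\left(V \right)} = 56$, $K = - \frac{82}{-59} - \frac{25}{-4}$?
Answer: $-1430191750$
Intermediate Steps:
$K = \frac{1803}{236}$ ($K = \left(-82\right) \left(- \frac{1}{59}\right) - - \frac{25}{4} = \frac{82}{59} + \frac{25}{4} = \frac{1803}{236} \approx 7.6398$)
$\left(-12624 + b\right) \left(t{\left(K \right)} + 46266\right) = \left(-12624 - 18251\right) \left(56 + 46266\right) = \left(-30875\right) 46322 = -1430191750$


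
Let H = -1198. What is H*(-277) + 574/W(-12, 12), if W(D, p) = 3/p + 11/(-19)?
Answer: 8252526/25 ≈ 3.3010e+5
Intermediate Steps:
W(D, p) = -11/19 + 3/p (W(D, p) = 3/p + 11*(-1/19) = 3/p - 11/19 = -11/19 + 3/p)
H*(-277) + 574/W(-12, 12) = -1198*(-277) + 574/(-11/19 + 3/12) = 331846 + 574/(-11/19 + 3*(1/12)) = 331846 + 574/(-11/19 + ¼) = 331846 + 574/(-25/76) = 331846 + 574*(-76/25) = 331846 - 43624/25 = 8252526/25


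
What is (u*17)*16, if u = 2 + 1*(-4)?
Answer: -544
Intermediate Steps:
u = -2 (u = 2 - 4 = -2)
(u*17)*16 = -2*17*16 = -34*16 = -544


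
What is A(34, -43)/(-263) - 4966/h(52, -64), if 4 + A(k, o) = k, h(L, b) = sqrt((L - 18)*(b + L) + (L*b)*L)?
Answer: -30/263 + 2483*I*sqrt(43366)/43366 ≈ -0.11407 + 11.923*I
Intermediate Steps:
h(L, b) = sqrt(b*L**2 + (-18 + L)*(L + b)) (h(L, b) = sqrt((-18 + L)*(L + b) + b*L**2) = sqrt(b*L**2 + (-18 + L)*(L + b)))
A(k, o) = -4 + k
A(34, -43)/(-263) - 4966/h(52, -64) = (-4 + 34)/(-263) - 4966/sqrt(52**2 - 18*52 - 18*(-64) + 52*(-64) - 64*52**2) = 30*(-1/263) - 4966/sqrt(2704 - 936 + 1152 - 3328 - 64*2704) = -30/263 - 4966/sqrt(2704 - 936 + 1152 - 3328 - 173056) = -30/263 - 4966*(-I*sqrt(43366)/86732) = -30/263 - (-2483)*I*sqrt(43366)/43366 = -30/263 + 2483*I*sqrt(43366)/43366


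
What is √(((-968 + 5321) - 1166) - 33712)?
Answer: 5*I*√1221 ≈ 174.71*I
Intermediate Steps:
√(((-968 + 5321) - 1166) - 33712) = √((4353 - 1166) - 33712) = √(3187 - 33712) = √(-30525) = 5*I*√1221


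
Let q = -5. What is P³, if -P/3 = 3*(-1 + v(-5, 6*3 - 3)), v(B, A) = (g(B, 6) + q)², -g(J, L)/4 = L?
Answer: -432081216000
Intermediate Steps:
g(J, L) = -4*L
v(B, A) = 841 (v(B, A) = (-4*6 - 5)² = (-24 - 5)² = (-29)² = 841)
P = -7560 (P = -9*(-1 + 841) = -9*840 = -3*2520 = -7560)
P³ = (-7560)³ = -432081216000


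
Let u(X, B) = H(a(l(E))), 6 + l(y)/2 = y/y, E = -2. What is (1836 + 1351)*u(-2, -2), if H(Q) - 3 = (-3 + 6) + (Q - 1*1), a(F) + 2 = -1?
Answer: 6374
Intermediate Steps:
l(y) = -10 (l(y) = -12 + 2*(y/y) = -12 + 2*1 = -12 + 2 = -10)
a(F) = -3 (a(F) = -2 - 1 = -3)
H(Q) = 5 + Q (H(Q) = 3 + ((-3 + 6) + (Q - 1*1)) = 3 + (3 + (Q - 1)) = 3 + (3 + (-1 + Q)) = 3 + (2 + Q) = 5 + Q)
u(X, B) = 2 (u(X, B) = 5 - 3 = 2)
(1836 + 1351)*u(-2, -2) = (1836 + 1351)*2 = 3187*2 = 6374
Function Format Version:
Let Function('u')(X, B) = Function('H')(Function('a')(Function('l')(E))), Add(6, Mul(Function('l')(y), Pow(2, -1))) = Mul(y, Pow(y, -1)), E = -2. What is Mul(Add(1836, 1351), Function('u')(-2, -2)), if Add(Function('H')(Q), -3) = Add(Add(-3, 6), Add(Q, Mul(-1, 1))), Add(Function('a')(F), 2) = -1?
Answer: 6374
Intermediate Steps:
Function('l')(y) = -10 (Function('l')(y) = Add(-12, Mul(2, Mul(y, Pow(y, -1)))) = Add(-12, Mul(2, 1)) = Add(-12, 2) = -10)
Function('a')(F) = -3 (Function('a')(F) = Add(-2, -1) = -3)
Function('H')(Q) = Add(5, Q) (Function('H')(Q) = Add(3, Add(Add(-3, 6), Add(Q, Mul(-1, 1)))) = Add(3, Add(3, Add(Q, -1))) = Add(3, Add(3, Add(-1, Q))) = Add(3, Add(2, Q)) = Add(5, Q))
Function('u')(X, B) = 2 (Function('u')(X, B) = Add(5, -3) = 2)
Mul(Add(1836, 1351), Function('u')(-2, -2)) = Mul(Add(1836, 1351), 2) = Mul(3187, 2) = 6374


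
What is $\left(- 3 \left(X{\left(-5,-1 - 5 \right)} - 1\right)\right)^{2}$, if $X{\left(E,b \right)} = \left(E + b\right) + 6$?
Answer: $324$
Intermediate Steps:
$X{\left(E,b \right)} = 6 + E + b$
$\left(- 3 \left(X{\left(-5,-1 - 5 \right)} - 1\right)\right)^{2} = \left(- 3 \left(\left(6 - 5 - 6\right) - 1\right)\right)^{2} = \left(- 3 \left(-5 - 1\right)\right)^{2} = \left(\left(-3\right) \left(-6\right)\right)^{2} = 18^{2} = 324$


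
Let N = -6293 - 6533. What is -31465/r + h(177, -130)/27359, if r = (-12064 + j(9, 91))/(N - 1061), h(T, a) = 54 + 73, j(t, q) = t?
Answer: -2390927080672/65962549 ≈ -36247.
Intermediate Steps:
N = -12826
h(T, a) = 127
r = 12055/13887 (r = (-12064 + 9)/(-12826 - 1061) = -12055/(-13887) = -12055*(-1/13887) = 12055/13887 ≈ 0.86808)
-31465/r + h(177, -130)/27359 = -31465/12055/13887 + 127/27359 = -31465*13887/12055 + 127*(1/27359) = -87390891/2411 + 127/27359 = -2390927080672/65962549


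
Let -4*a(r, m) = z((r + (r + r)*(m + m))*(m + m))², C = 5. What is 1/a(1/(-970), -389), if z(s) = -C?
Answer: -4/25 ≈ -0.16000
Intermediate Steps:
z(s) = -5 (z(s) = -1*5 = -5)
a(r, m) = -25/4 (a(r, m) = -¼*(-5)² = -¼*25 = -25/4)
1/a(1/(-970), -389) = 1/(-25/4) = -4/25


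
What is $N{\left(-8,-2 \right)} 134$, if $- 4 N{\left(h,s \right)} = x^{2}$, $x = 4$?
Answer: $-536$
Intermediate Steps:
$N{\left(h,s \right)} = -4$ ($N{\left(h,s \right)} = - \frac{4^{2}}{4} = \left(- \frac{1}{4}\right) 16 = -4$)
$N{\left(-8,-2 \right)} 134 = \left(-4\right) 134 = -536$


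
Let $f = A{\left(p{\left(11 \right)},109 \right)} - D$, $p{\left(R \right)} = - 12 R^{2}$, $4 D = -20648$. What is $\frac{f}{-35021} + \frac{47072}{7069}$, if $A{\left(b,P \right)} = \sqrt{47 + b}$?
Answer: $\frac{1612018334}{247563449} - \frac{i \sqrt{1405}}{35021} \approx 6.5115 - 0.0010703 i$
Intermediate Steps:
$D = -5162$ ($D = \frac{1}{4} \left(-20648\right) = -5162$)
$f = 5162 + i \sqrt{1405}$ ($f = \sqrt{47 - 12 \cdot 11^{2}} - -5162 = \sqrt{47 - 1452} + 5162 = \sqrt{-1405} + 5162 = i \sqrt{1405} + 5162 = 5162 + i \sqrt{1405} \approx 5162.0 + 37.483 i$)
$\frac{f}{-35021} + \frac{47072}{7069} = \frac{5162 + i \sqrt{1405}}{-35021} + \frac{47072}{7069} = \left(5162 + i \sqrt{1405}\right) \left(- \frac{1}{35021}\right) + 47072 \cdot \frac{1}{7069} = \left(- \frac{5162}{35021} - \frac{i \sqrt{1405}}{35021}\right) + \frac{47072}{7069} = \frac{1612018334}{247563449} - \frac{i \sqrt{1405}}{35021}$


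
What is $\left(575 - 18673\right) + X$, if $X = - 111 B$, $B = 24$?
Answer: $-20762$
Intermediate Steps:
$X = -2664$ ($X = \left(-111\right) 24 = -2664$)
$\left(575 - 18673\right) + X = \left(575 - 18673\right) - 2664 = -18098 - 2664 = -20762$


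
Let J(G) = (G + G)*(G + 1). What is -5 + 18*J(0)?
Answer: -5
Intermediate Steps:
J(G) = 2*G*(1 + G) (J(G) = (2*G)*(1 + G) = 2*G*(1 + G))
-5 + 18*J(0) = -5 + 18*(2*0*(1 + 0)) = -5 + 18*(2*0*1) = -5 + 18*0 = -5 + 0 = -5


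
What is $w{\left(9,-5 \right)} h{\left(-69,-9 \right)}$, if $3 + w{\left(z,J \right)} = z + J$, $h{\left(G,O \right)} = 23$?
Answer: $23$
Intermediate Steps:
$w{\left(z,J \right)} = -3 + J + z$ ($w{\left(z,J \right)} = -3 + \left(z + J\right) = -3 + \left(J + z\right) = -3 + J + z$)
$w{\left(9,-5 \right)} h{\left(-69,-9 \right)} = \left(-3 - 5 + 9\right) 23 = 1 \cdot 23 = 23$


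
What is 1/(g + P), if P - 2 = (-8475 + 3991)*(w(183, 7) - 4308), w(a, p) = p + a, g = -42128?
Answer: 1/18422986 ≈ 5.4280e-8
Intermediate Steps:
w(a, p) = a + p
P = 18465114 (P = 2 + (-8475 + 3991)*((183 + 7) - 4308) = 2 - 4484*(190 - 4308) = 2 - 4484*(-4118) = 2 + 18465112 = 18465114)
1/(g + P) = 1/(-42128 + 18465114) = 1/18422986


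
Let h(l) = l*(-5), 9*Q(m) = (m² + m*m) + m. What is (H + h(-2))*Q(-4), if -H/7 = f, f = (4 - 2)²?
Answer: -56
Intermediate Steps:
Q(m) = m/9 + 2*m²/9 (Q(m) = ((m² + m*m) + m)/9 = ((m² + m²) + m)/9 = (2*m² + m)/9 = (m + 2*m²)/9 = m/9 + 2*m²/9)
h(l) = -5*l
f = 4 (f = 2² = 4)
H = -28 (H = -7*4 = -28)
(H + h(-2))*Q(-4) = (-28 - 5*(-2))*((⅑)*(-4)*(1 + 2*(-4))) = (-28 + 10)*((⅑)*(-4)*(1 - 8)) = -2*(-4)*(-7) = -18*28/9 = -56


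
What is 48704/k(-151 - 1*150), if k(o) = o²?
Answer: 48704/90601 ≈ 0.53757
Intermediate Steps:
48704/k(-151 - 1*150) = 48704/((-151 - 1*150)²) = 48704/((-151 - 150)²) = 48704/((-301)²) = 48704/90601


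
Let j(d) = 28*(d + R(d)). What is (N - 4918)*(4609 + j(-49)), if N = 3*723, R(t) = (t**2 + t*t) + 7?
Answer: -379056861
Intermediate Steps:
R(t) = 7 + 2*t**2 (R(t) = (t**2 + t**2) + 7 = 2*t**2 + 7 = 7 + 2*t**2)
N = 2169
j(d) = 196 + 28*d + 56*d**2 (j(d) = 28*(d + (7 + 2*d**2)) = 28*(7 + d + 2*d**2) = 196 + 28*d + 56*d**2)
(N - 4918)*(4609 + j(-49)) = (2169 - 4918)*(4609 + (196 + 28*(-49) + 56*(-49)**2)) = -2749*(4609 + (196 - 1372 + 56*2401)) = -2749*(4609 + (196 - 1372 + 134456)) = -2749*(4609 + 133280) = -2749*137889 = -379056861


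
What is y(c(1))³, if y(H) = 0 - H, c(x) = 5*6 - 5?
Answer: -15625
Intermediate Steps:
c(x) = 25 (c(x) = 30 - 5 = 25)
y(H) = -H
y(c(1))³ = (-1*25)³ = (-25)³ = -15625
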